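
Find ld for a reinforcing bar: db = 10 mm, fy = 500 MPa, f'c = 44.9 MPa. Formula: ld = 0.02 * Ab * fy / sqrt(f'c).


Ab = pi * 10^2 / 4 = 78.54 mm2
ld = 0.02 * 78.54 * 500 / sqrt(44.9)
= 117.2 mm

117.2


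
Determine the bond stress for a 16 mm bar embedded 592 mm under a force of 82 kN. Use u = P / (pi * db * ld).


u = P / (pi * db * ld)
= 82 * 1000 / (pi * 16 * 592)
= 2.756 MPa

2.756


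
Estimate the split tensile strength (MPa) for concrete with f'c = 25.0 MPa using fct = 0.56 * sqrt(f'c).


fct = 0.56 * sqrt(25.0)
= 0.56 * 5.0
= 2.8 MPa

2.8


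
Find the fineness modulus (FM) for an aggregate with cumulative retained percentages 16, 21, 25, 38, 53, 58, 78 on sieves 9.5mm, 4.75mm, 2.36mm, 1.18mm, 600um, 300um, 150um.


FM = sum(cumulative % retained) / 100
= 289 / 100
= 2.89

2.89


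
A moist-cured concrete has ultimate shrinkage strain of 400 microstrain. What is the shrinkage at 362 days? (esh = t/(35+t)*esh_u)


esh(362) = 362 / (35 + 362) * 400
= 362 / 397 * 400
= 364.7 microstrain

364.7


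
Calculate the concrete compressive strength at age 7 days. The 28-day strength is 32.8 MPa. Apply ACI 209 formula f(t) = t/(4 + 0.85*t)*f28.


f(7) = 7 / (4 + 0.85 * 7) * 32.8
= 7 / 9.95 * 32.8
= 23.08 MPa

23.08


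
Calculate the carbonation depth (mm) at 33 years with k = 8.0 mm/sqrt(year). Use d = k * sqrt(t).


depth = k * sqrt(t)
= 8.0 * sqrt(33)
= 45.96 mm

45.96


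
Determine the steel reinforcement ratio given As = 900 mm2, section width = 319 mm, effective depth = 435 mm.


rho = As / (b * d)
= 900 / (319 * 435)
= 0.0065

0.0065


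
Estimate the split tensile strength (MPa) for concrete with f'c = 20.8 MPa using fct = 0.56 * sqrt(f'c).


fct = 0.56 * sqrt(20.8)
= 0.56 * 4.561
= 2.554 MPa

2.554


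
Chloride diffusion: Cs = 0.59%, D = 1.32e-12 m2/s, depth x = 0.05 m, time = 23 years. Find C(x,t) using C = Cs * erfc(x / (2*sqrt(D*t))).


t_seconds = 23 * 365.25 * 24 * 3600 = 725824800.0 s
arg = 0.05 / (2 * sqrt(1.32e-12 * 725824800.0))
= 0.8077
erfc(0.8077) = 0.2534
C = 0.59 * 0.2534 = 0.1495%

0.1495


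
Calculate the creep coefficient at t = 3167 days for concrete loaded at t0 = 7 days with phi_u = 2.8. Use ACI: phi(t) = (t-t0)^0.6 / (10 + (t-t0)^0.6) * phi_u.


dt = 3167 - 7 = 3160
phi = 3160^0.6 / (10 + 3160^0.6) * 2.8
= 2.594

2.594


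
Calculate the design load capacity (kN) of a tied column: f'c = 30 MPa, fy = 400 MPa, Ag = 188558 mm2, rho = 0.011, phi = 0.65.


Ast = rho * Ag = 0.011 * 188558 = 2074.138 mm2
phi*Pn = 0.65 * 0.80 * (0.85 * 30 * (188558 - 2074.138) + 400 * 2074.138) / 1000
= 2904.2 kN

2904.2


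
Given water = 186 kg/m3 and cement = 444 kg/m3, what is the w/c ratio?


w/c = water / cement
w/c = 186 / 444 = 0.419

0.419


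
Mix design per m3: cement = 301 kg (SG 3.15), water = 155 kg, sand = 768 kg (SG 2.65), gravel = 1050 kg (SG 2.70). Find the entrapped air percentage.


Vol cement = 301 / (3.15 * 1000) = 0.095556 m3
Vol water = 155 / 1000 = 0.155 m3
Vol sand = 768 / (2.65 * 1000) = 0.289811 m3
Vol gravel = 1050 / (2.70 * 1000) = 0.388889 m3
Total solid + water volume = 0.929256 m3
Air = (1 - 0.929256) * 100 = 7.07%

7.07


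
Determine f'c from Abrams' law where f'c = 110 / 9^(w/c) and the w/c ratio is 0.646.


f'c = 110 / 9^0.646
= 110 / 4.135
= 26.6 MPa

26.6


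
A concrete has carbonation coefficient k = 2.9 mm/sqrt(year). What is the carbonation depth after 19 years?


depth = k * sqrt(t)
= 2.9 * sqrt(19)
= 12.64 mm

12.64


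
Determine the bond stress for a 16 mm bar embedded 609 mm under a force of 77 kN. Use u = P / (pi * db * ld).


u = P / (pi * db * ld)
= 77 * 1000 / (pi * 16 * 609)
= 2.515 MPa

2.515


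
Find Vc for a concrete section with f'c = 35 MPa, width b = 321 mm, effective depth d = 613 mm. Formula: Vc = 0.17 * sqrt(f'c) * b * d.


Vc = 0.17 * sqrt(35) * 321 * 613 / 1000
= 197.9 kN

197.9


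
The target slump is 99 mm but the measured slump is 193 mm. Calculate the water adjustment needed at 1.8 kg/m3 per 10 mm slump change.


Difference = 99 - 193 = -94 mm
Water adjustment = -94 * 1.8 / 10 = -16.9 kg/m3

-16.9


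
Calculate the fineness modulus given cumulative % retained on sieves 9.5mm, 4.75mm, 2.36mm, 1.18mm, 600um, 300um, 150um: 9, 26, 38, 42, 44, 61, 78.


FM = sum(cumulative % retained) / 100
= 298 / 100
= 2.98

2.98


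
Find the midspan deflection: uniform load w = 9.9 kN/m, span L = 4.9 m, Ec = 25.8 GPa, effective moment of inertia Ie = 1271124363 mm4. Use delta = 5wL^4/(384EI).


Convert: L = 4.9 m = 4900 mm, Ec = 25.8 GPa = 25800 MPa
delta = 5 * 9.9 * 4900^4 / (384 * 25800 * 1271124363)
= 2.27 mm

2.27


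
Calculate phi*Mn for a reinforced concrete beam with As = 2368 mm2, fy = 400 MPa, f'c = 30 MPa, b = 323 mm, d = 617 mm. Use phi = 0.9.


a = As * fy / (0.85 * f'c * b)
= 2368 * 400 / (0.85 * 30 * 323)
= 115.0003 mm
Mn = As * fy * (d - a/2) / 10^6
= 529.9583 kN-m
phi*Mn = 0.9 * 529.9583 = 476.96 kN-m

476.96


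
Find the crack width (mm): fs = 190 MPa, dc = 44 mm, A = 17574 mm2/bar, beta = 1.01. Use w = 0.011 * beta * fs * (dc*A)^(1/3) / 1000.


w = 0.011 * beta * fs * (dc * A)^(1/3) / 1000
= 0.011 * 1.01 * 190 * (44 * 17574)^(1/3) / 1000
= 0.194 mm

0.194


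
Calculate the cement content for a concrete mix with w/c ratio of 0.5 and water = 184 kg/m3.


Cement = water / (w/c)
= 184 / 0.5
= 368.0 kg/m3

368.0


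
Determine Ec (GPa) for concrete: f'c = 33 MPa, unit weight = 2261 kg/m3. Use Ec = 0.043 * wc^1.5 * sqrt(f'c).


Ec = 0.043 * 2261^1.5 * sqrt(33) / 1000
= 26.56 GPa

26.56


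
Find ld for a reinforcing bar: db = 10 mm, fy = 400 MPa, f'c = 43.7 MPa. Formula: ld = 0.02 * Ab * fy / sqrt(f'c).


Ab = pi * 10^2 / 4 = 78.54 mm2
ld = 0.02 * 78.54 * 400 / sqrt(43.7)
= 95.0 mm

95.0


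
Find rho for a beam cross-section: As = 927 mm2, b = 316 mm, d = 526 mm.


rho = As / (b * d)
= 927 / (316 * 526)
= 0.0056

0.0056


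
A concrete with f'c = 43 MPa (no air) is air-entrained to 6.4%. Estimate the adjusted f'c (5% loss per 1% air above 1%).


Strength loss = (6.4 - 1) * 5 = 27.0%
f'c = 43 * (1 - 27.0/100)
= 31.39 MPa

31.39


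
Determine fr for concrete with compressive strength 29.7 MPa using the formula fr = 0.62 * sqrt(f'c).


fr = 0.62 * sqrt(29.7)
= 3.379 MPa

3.379


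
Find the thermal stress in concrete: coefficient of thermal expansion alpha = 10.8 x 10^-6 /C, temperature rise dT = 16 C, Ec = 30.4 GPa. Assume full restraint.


sigma = alpha * dT * Ec
= 10.8e-6 * 16 * 30.4 * 1000
= 5.253 MPa

5.253


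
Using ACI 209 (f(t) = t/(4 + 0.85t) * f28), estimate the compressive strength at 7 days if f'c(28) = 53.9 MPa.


f(7) = 7 / (4 + 0.85 * 7) * 53.9
= 7 / 9.95 * 53.9
= 37.92 MPa

37.92


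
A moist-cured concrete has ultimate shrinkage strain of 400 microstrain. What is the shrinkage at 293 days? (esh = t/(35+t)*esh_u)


esh(293) = 293 / (35 + 293) * 400
= 293 / 328 * 400
= 357.3 microstrain

357.3


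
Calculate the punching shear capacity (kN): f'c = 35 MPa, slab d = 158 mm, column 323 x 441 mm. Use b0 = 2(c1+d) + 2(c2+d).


b0 = 2*(323 + 158) + 2*(441 + 158) = 2160 mm
Vc = 0.33 * sqrt(35) * 2160 * 158 / 1000
= 666.28 kN

666.28


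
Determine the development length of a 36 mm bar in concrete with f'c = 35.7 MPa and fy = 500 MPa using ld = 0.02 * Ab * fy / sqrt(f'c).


Ab = pi * 36^2 / 4 = 1017.876 mm2
ld = 0.02 * 1017.876 * 500 / sqrt(35.7)
= 1703.6 mm

1703.6


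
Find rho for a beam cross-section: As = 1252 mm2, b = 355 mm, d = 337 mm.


rho = As / (b * d)
= 1252 / (355 * 337)
= 0.0105

0.0105


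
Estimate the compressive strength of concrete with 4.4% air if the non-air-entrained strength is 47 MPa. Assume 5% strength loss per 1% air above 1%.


Strength loss = (4.4 - 1) * 5 = 17.0%
f'c = 47 * (1 - 17.0/100)
= 39.01 MPa

39.01


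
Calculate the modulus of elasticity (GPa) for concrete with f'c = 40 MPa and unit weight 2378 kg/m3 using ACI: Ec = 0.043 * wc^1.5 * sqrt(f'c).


Ec = 0.043 * 2378^1.5 * sqrt(40) / 1000
= 31.54 GPa

31.54


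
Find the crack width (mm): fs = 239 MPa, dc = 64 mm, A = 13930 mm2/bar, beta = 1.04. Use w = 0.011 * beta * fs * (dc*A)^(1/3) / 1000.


w = 0.011 * beta * fs * (dc * A)^(1/3) / 1000
= 0.011 * 1.04 * 239 * (64 * 13930)^(1/3) / 1000
= 0.263 mm

0.263


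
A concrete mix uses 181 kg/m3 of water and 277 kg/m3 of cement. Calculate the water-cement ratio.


w/c = water / cement
w/c = 181 / 277 = 0.653

0.653


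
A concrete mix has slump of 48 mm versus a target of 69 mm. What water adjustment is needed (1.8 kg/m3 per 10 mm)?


Difference = 69 - 48 = 21 mm
Water adjustment = 21 * 1.8 / 10 = 3.8 kg/m3

3.8


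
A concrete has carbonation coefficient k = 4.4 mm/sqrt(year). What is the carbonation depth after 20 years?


depth = k * sqrt(t)
= 4.4 * sqrt(20)
= 19.68 mm

19.68


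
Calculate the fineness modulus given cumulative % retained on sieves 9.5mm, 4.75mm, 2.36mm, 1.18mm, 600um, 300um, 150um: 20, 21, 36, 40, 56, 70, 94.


FM = sum(cumulative % retained) / 100
= 337 / 100
= 3.37

3.37


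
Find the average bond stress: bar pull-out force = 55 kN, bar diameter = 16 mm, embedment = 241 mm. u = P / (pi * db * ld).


u = P / (pi * db * ld)
= 55 * 1000 / (pi * 16 * 241)
= 4.54 MPa

4.54


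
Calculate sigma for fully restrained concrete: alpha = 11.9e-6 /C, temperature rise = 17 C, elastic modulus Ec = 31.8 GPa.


sigma = alpha * dT * Ec
= 11.9e-6 * 17 * 31.8 * 1000
= 6.433 MPa

6.433


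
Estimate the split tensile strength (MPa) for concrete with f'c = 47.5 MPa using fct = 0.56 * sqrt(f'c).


fct = 0.56 * sqrt(47.5)
= 0.56 * 6.892
= 3.86 MPa

3.86


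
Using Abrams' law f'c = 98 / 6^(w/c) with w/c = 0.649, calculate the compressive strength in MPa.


f'c = 98 / 6^0.649
= 98 / 3.199
= 30.63 MPa

30.63


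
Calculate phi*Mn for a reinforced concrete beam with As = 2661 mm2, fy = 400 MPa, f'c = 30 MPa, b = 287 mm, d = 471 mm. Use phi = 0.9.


a = As * fy / (0.85 * f'c * b)
= 2661 * 400 / (0.85 * 30 * 287)
= 145.4396 mm
Mn = As * fy * (d - a/2) / 10^6
= 423.9294 kN-m
phi*Mn = 0.9 * 423.9294 = 381.54 kN-m

381.54


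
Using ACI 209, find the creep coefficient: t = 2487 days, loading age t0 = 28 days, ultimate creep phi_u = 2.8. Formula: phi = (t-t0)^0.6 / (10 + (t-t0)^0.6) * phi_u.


dt = 2487 - 28 = 2459
phi = 2459^0.6 / (10 + 2459^0.6) * 2.8
= 2.563

2.563


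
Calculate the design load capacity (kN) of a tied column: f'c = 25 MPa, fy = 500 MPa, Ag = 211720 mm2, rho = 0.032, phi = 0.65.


Ast = rho * Ag = 0.032 * 211720 = 6775.04 mm2
phi*Pn = 0.65 * 0.80 * (0.85 * 25 * (211720 - 6775.04) + 500 * 6775.04) / 1000
= 4026.15 kN

4026.15


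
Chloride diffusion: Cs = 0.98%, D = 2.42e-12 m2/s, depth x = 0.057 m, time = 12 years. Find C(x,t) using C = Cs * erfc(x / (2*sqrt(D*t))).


t_seconds = 12 * 365.25 * 24 * 3600 = 378691200.0 s
arg = 0.057 / (2 * sqrt(2.42e-12 * 378691200.0))
= 0.9414
erfc(0.9414) = 0.1831
C = 0.98 * 0.1831 = 0.1794%

0.1794


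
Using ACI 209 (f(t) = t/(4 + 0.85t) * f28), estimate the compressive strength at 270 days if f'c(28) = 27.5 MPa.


f(270) = 270 / (4 + 0.85 * 270) * 27.5
= 270 / 233.5 * 27.5
= 31.8 MPa

31.8


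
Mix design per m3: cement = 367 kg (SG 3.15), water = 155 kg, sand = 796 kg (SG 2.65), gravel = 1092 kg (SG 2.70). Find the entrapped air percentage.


Vol cement = 367 / (3.15 * 1000) = 0.116508 m3
Vol water = 155 / 1000 = 0.155 m3
Vol sand = 796 / (2.65 * 1000) = 0.300377 m3
Vol gravel = 1092 / (2.70 * 1000) = 0.404444 m3
Total solid + water volume = 0.97633 m3
Air = (1 - 0.97633) * 100 = 2.37%

2.37


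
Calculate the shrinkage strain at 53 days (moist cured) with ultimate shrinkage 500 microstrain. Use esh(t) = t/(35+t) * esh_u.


esh(53) = 53 / (35 + 53) * 500
= 53 / 88 * 500
= 301.1 microstrain

301.1


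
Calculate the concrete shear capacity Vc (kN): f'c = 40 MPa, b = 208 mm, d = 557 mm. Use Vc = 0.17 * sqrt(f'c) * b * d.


Vc = 0.17 * sqrt(40) * 208 * 557 / 1000
= 124.57 kN

124.57


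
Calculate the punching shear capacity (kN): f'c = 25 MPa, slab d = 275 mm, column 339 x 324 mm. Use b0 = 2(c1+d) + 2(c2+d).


b0 = 2*(339 + 275) + 2*(324 + 275) = 2426 mm
Vc = 0.33 * sqrt(25) * 2426 * 275 / 1000
= 1100.8 kN

1100.8


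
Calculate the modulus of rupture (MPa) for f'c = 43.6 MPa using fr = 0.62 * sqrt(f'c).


fr = 0.62 * sqrt(43.6)
= 4.094 MPa

4.094


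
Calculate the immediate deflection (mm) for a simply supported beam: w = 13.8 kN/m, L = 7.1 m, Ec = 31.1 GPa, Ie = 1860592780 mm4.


Convert: L = 7.1 m = 7100 mm, Ec = 31.1 GPa = 31100 MPa
delta = 5 * 13.8 * 7100^4 / (384 * 31100 * 1860592780)
= 7.89 mm

7.89


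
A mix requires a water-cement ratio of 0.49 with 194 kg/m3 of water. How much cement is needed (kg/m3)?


Cement = water / (w/c)
= 194 / 0.49
= 395.9 kg/m3

395.9


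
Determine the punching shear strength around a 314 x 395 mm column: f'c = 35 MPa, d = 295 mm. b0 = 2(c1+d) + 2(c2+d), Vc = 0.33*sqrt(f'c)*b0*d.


b0 = 2*(314 + 295) + 2*(395 + 295) = 2598 mm
Vc = 0.33 * sqrt(35) * 2598 * 295 / 1000
= 1496.27 kN

1496.27


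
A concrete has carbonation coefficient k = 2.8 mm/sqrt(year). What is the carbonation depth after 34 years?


depth = k * sqrt(t)
= 2.8 * sqrt(34)
= 16.33 mm

16.33


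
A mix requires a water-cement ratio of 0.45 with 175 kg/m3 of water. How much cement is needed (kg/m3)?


Cement = water / (w/c)
= 175 / 0.45
= 388.9 kg/m3

388.9


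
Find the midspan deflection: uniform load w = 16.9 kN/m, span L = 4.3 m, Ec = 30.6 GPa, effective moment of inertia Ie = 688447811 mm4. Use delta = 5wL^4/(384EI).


Convert: L = 4.3 m = 4300 mm, Ec = 30.6 GPa = 30600 MPa
delta = 5 * 16.9 * 4300^4 / (384 * 30600 * 688447811)
= 3.57 mm

3.57


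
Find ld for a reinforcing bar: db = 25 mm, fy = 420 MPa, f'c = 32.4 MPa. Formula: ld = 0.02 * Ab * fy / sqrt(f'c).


Ab = pi * 25^2 / 4 = 490.874 mm2
ld = 0.02 * 490.874 * 420 / sqrt(32.4)
= 724.4 mm

724.4


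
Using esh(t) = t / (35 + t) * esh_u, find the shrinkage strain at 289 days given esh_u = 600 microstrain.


esh(289) = 289 / (35 + 289) * 600
= 289 / 324 * 600
= 535.2 microstrain

535.2


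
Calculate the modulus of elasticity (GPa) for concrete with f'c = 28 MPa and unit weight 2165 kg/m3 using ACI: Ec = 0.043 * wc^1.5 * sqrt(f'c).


Ec = 0.043 * 2165^1.5 * sqrt(28) / 1000
= 22.92 GPa

22.92


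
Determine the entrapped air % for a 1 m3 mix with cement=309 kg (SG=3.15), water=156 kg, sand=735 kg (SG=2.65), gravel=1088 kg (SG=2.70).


Vol cement = 309 / (3.15 * 1000) = 0.098095 m3
Vol water = 156 / 1000 = 0.156 m3
Vol sand = 735 / (2.65 * 1000) = 0.277358 m3
Vol gravel = 1088 / (2.70 * 1000) = 0.402963 m3
Total solid + water volume = 0.934417 m3
Air = (1 - 0.934417) * 100 = 6.56%

6.56


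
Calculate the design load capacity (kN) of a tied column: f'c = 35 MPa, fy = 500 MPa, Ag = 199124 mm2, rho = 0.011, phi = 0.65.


Ast = rho * Ag = 0.011 * 199124 = 2190.364 mm2
phi*Pn = 0.65 * 0.80 * (0.85 * 35 * (199124 - 2190.364) + 500 * 2190.364) / 1000
= 3616.06 kN

3616.06


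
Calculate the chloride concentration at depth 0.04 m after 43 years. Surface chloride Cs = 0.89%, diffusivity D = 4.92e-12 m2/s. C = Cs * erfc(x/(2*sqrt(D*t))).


t_seconds = 43 * 365.25 * 24 * 3600 = 1356976800.0 s
arg = 0.04 / (2 * sqrt(4.92e-12 * 1356976800.0))
= 0.2448
erfc(0.2448) = 0.7292
C = 0.89 * 0.7292 = 0.649%

0.649


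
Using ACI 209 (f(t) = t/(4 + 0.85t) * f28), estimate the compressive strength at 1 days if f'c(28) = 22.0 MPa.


f(1) = 1 / (4 + 0.85 * 1) * 22.0
= 1 / 4.85 * 22.0
= 4.54 MPa

4.54


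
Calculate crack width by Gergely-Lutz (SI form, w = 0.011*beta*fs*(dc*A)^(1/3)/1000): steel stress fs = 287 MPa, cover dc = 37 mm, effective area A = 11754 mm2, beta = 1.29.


w = 0.011 * beta * fs * (dc * A)^(1/3) / 1000
= 0.011 * 1.29 * 287 * (37 * 11754)^(1/3) / 1000
= 0.309 mm

0.309


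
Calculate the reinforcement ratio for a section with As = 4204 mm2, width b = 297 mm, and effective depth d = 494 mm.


rho = As / (b * d)
= 4204 / (297 * 494)
= 0.0287

0.0287


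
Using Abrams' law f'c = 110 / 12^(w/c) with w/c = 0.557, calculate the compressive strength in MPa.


f'c = 110 / 12^0.557
= 110 / 3.991
= 27.56 MPa

27.56


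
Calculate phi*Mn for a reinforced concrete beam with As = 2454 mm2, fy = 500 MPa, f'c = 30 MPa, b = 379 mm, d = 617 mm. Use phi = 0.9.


a = As * fy / (0.85 * f'c * b)
= 2454 * 500 / (0.85 * 30 * 379)
= 126.9595 mm
Mn = As * fy * (d - a/2) / 10^6
= 679.1694 kN-m
phi*Mn = 0.9 * 679.1694 = 611.25 kN-m

611.25


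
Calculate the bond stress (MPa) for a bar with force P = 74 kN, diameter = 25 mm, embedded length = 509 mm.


u = P / (pi * db * ld)
= 74 * 1000 / (pi * 25 * 509)
= 1.851 MPa

1.851


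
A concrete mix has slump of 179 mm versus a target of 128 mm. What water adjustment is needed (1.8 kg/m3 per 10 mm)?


Difference = 128 - 179 = -51 mm
Water adjustment = -51 * 1.8 / 10 = -9.2 kg/m3

-9.2


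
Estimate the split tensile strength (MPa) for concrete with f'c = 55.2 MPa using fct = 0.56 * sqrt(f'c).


fct = 0.56 * sqrt(55.2)
= 0.56 * 7.43
= 4.161 MPa

4.161


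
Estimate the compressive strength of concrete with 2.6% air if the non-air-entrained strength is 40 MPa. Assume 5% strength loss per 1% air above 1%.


Strength loss = (2.6 - 1) * 5 = 8.0%
f'c = 40 * (1 - 8.0/100)
= 36.8 MPa

36.8


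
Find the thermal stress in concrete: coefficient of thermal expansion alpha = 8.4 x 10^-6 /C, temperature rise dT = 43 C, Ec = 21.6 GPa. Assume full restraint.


sigma = alpha * dT * Ec
= 8.4e-6 * 43 * 21.6 * 1000
= 7.802 MPa

7.802


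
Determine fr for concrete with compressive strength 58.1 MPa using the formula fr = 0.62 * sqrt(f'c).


fr = 0.62 * sqrt(58.1)
= 4.726 MPa

4.726


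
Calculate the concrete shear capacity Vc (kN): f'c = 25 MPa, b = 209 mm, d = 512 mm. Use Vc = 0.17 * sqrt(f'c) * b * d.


Vc = 0.17 * sqrt(25) * 209 * 512 / 1000
= 90.96 kN

90.96


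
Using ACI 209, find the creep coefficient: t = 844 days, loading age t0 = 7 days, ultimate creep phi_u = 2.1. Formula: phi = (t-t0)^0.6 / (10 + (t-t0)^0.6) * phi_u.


dt = 844 - 7 = 837
phi = 837^0.6 / (10 + 837^0.6) * 2.1
= 1.785

1.785


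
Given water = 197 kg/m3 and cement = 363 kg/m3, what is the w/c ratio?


w/c = water / cement
w/c = 197 / 363 = 0.543

0.543


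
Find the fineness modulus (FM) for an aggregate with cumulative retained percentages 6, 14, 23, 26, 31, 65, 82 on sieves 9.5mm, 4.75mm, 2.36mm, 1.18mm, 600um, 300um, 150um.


FM = sum(cumulative % retained) / 100
= 247 / 100
= 2.47

2.47


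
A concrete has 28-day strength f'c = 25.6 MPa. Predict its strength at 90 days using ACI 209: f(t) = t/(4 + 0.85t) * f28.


f(90) = 90 / (4 + 0.85 * 90) * 25.6
= 90 / 80.5 * 25.6
= 28.62 MPa

28.62


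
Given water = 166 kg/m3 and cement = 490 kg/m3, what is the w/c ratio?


w/c = water / cement
w/c = 166 / 490 = 0.339

0.339


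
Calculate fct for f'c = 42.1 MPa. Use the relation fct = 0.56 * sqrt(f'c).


fct = 0.56 * sqrt(42.1)
= 0.56 * 6.488
= 3.634 MPa

3.634


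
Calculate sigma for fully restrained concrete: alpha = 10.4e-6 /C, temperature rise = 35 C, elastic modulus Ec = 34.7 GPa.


sigma = alpha * dT * Ec
= 10.4e-6 * 35 * 34.7 * 1000
= 12.631 MPa

12.631


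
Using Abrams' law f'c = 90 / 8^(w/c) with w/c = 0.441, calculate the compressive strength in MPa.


f'c = 90 / 8^0.441
= 90 / 2.502
= 35.97 MPa

35.97


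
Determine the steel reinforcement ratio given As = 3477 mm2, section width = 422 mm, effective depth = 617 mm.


rho = As / (b * d)
= 3477 / (422 * 617)
= 0.0134

0.0134


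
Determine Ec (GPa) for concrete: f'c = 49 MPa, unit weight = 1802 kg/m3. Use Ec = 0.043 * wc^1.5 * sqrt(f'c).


Ec = 0.043 * 1802^1.5 * sqrt(49) / 1000
= 23.02 GPa

23.02


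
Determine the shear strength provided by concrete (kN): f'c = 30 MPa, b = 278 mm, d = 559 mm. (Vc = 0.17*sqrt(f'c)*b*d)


Vc = 0.17 * sqrt(30) * 278 * 559 / 1000
= 144.7 kN

144.7


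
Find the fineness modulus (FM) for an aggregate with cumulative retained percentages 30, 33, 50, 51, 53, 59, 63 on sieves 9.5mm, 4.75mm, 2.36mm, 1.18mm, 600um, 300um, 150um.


FM = sum(cumulative % retained) / 100
= 339 / 100
= 3.39

3.39


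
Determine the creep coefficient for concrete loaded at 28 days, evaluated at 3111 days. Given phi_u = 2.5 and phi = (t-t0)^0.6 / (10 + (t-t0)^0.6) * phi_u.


dt = 3111 - 28 = 3083
phi = 3083^0.6 / (10 + 3083^0.6) * 2.5
= 2.313

2.313


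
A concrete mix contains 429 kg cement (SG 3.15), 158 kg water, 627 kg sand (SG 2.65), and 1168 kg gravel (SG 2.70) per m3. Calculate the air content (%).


Vol cement = 429 / (3.15 * 1000) = 0.13619 m3
Vol water = 158 / 1000 = 0.158 m3
Vol sand = 627 / (2.65 * 1000) = 0.236604 m3
Vol gravel = 1168 / (2.70 * 1000) = 0.432593 m3
Total solid + water volume = 0.963387 m3
Air = (1 - 0.963387) * 100 = 3.66%

3.66


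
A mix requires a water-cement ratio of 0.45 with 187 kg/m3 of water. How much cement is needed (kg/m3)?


Cement = water / (w/c)
= 187 / 0.45
= 415.6 kg/m3

415.6


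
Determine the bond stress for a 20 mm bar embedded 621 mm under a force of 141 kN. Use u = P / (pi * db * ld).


u = P / (pi * db * ld)
= 141 * 1000 / (pi * 20 * 621)
= 3.614 MPa

3.614


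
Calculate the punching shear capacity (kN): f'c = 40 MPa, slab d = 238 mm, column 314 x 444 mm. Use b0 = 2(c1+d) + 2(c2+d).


b0 = 2*(314 + 238) + 2*(444 + 238) = 2468 mm
Vc = 0.33 * sqrt(40) * 2468 * 238 / 1000
= 1225.93 kN

1225.93


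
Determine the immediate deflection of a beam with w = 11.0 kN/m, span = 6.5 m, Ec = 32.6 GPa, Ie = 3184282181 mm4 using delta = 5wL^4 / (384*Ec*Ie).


Convert: L = 6.5 m = 6500 mm, Ec = 32.6 GPa = 32600 MPa
delta = 5 * 11.0 * 6500^4 / (384 * 32600 * 3184282181)
= 2.46 mm

2.46


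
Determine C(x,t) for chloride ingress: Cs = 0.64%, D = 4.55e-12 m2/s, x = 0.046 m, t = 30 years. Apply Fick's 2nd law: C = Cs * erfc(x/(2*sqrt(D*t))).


t_seconds = 30 * 365.25 * 24 * 3600 = 946728000.0 s
arg = 0.046 / (2 * sqrt(4.55e-12 * 946728000.0))
= 0.3504
erfc(0.3504) = 0.6202
C = 0.64 * 0.6202 = 0.3969%

0.3969


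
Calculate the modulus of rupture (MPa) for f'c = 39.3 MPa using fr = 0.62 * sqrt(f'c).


fr = 0.62 * sqrt(39.3)
= 3.887 MPa

3.887


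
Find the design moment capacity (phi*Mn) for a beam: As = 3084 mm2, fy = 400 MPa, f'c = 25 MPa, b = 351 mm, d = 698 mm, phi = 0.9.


a = As * fy / (0.85 * f'c * b)
= 3084 * 400 / (0.85 * 25 * 351)
= 165.3896 mm
Mn = As * fy * (d - a/2) / 10^6
= 759.0405 kN-m
phi*Mn = 0.9 * 759.0405 = 683.14 kN-m

683.14


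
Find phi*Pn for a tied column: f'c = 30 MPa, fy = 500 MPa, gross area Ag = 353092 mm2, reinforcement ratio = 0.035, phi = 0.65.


Ast = rho * Ag = 0.035 * 353092 = 12358.22 mm2
phi*Pn = 0.65 * 0.80 * (0.85 * 30 * (353092 - 12358.22) + 500 * 12358.22) / 1000
= 7731.27 kN

7731.27


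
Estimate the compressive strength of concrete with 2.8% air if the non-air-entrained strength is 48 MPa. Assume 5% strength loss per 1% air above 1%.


Strength loss = (2.8 - 1) * 5 = 9.0%
f'c = 48 * (1 - 9.0/100)
= 43.68 MPa

43.68


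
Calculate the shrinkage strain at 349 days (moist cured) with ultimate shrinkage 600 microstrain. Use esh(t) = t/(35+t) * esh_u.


esh(349) = 349 / (35 + 349) * 600
= 349 / 384 * 600
= 545.3 microstrain

545.3


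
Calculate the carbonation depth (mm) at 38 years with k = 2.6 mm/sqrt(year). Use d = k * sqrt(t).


depth = k * sqrt(t)
= 2.6 * sqrt(38)
= 16.03 mm

16.03


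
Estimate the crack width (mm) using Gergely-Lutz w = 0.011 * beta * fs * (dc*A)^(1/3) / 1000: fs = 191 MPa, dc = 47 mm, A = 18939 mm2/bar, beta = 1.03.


w = 0.011 * beta * fs * (dc * A)^(1/3) / 1000
= 0.011 * 1.03 * 191 * (47 * 18939)^(1/3) / 1000
= 0.208 mm

0.208


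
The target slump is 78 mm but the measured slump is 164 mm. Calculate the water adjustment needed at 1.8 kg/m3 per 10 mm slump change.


Difference = 78 - 164 = -86 mm
Water adjustment = -86 * 1.8 / 10 = -15.5 kg/m3

-15.5


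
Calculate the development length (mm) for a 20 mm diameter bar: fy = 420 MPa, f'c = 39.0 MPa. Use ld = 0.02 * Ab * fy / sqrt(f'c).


Ab = pi * 20^2 / 4 = 314.159 mm2
ld = 0.02 * 314.159 * 420 / sqrt(39.0)
= 422.6 mm

422.6


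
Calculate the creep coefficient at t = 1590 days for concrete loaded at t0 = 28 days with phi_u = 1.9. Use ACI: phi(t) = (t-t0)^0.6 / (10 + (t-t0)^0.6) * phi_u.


dt = 1590 - 28 = 1562
phi = 1562^0.6 / (10 + 1562^0.6) * 1.9
= 1.694

1.694


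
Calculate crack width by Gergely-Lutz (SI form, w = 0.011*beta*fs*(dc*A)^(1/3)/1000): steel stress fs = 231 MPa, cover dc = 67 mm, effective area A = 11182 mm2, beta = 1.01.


w = 0.011 * beta * fs * (dc * A)^(1/3) / 1000
= 0.011 * 1.01 * 231 * (67 * 11182)^(1/3) / 1000
= 0.233 mm

0.233


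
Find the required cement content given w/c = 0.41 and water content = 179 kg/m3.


Cement = water / (w/c)
= 179 / 0.41
= 436.6 kg/m3

436.6


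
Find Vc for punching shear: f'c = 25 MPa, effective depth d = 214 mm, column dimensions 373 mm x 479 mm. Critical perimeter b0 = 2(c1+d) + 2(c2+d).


b0 = 2*(373 + 214) + 2*(479 + 214) = 2560 mm
Vc = 0.33 * sqrt(25) * 2560 * 214 / 1000
= 903.94 kN

903.94


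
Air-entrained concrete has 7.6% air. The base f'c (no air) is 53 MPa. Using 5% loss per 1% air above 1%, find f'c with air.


Strength loss = (7.6 - 1) * 5 = 33.0%
f'c = 53 * (1 - 33.0/100)
= 35.51 MPa

35.51


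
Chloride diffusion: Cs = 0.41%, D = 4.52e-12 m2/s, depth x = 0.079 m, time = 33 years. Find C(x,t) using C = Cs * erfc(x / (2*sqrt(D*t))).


t_seconds = 33 * 365.25 * 24 * 3600 = 1041400800.0 s
arg = 0.079 / (2 * sqrt(4.52e-12 * 1041400800.0))
= 0.5757
erfc(0.5757) = 0.4155
C = 0.41 * 0.4155 = 0.1704%

0.1704


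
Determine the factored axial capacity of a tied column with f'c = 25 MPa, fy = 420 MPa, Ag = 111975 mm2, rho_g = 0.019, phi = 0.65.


Ast = rho * Ag = 0.019 * 111975 = 2127.525 mm2
phi*Pn = 0.65 * 0.80 * (0.85 * 25 * (111975 - 2127.525) + 420 * 2127.525) / 1000
= 1678.47 kN

1678.47


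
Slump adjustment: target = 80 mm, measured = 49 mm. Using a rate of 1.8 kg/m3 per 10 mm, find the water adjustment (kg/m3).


Difference = 80 - 49 = 31 mm
Water adjustment = 31 * 1.8 / 10 = 5.6 kg/m3

5.6


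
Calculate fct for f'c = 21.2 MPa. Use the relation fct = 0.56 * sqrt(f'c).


fct = 0.56 * sqrt(21.2)
= 0.56 * 4.604
= 2.578 MPa

2.578


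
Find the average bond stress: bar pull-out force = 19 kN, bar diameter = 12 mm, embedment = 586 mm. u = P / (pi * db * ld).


u = P / (pi * db * ld)
= 19 * 1000 / (pi * 12 * 586)
= 0.86 MPa

0.86


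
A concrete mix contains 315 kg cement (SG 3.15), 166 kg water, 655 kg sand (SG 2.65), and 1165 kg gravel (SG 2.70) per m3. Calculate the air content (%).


Vol cement = 315 / (3.15 * 1000) = 0.1 m3
Vol water = 166 / 1000 = 0.166 m3
Vol sand = 655 / (2.65 * 1000) = 0.24717 m3
Vol gravel = 1165 / (2.70 * 1000) = 0.431481 m3
Total solid + water volume = 0.944651 m3
Air = (1 - 0.944651) * 100 = 5.53%

5.53


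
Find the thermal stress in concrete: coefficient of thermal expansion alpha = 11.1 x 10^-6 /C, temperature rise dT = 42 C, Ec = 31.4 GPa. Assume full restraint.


sigma = alpha * dT * Ec
= 11.1e-6 * 42 * 31.4 * 1000
= 14.639 MPa

14.639


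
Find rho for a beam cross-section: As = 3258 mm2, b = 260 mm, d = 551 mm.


rho = As / (b * d)
= 3258 / (260 * 551)
= 0.0227

0.0227


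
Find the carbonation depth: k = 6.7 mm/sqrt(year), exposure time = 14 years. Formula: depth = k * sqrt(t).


depth = k * sqrt(t)
= 6.7 * sqrt(14)
= 25.07 mm

25.07


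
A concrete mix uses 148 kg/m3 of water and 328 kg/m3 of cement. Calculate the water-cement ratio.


w/c = water / cement
w/c = 148 / 328 = 0.451

0.451


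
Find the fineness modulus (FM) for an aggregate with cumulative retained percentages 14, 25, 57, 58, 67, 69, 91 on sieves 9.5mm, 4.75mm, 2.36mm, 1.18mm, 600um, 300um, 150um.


FM = sum(cumulative % retained) / 100
= 381 / 100
= 3.81

3.81


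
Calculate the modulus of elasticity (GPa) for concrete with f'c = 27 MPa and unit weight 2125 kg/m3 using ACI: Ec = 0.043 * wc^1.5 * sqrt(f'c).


Ec = 0.043 * 2125^1.5 * sqrt(27) / 1000
= 21.89 GPa

21.89


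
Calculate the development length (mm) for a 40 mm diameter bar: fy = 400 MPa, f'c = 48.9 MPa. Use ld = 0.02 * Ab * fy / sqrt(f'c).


Ab = pi * 40^2 / 4 = 1256.637 mm2
ld = 0.02 * 1256.637 * 400 / sqrt(48.9)
= 1437.6 mm

1437.6


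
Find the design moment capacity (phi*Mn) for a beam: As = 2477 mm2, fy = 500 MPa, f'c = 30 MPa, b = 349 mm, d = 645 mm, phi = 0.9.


a = As * fy / (0.85 * f'c * b)
= 2477 * 500 / (0.85 * 30 * 349)
= 139.1651 mm
Mn = As * fy * (d - a/2) / 10^6
= 712.6545 kN-m
phi*Mn = 0.9 * 712.6545 = 641.39 kN-m

641.39


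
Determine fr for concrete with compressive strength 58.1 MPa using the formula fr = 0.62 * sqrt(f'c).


fr = 0.62 * sqrt(58.1)
= 4.726 MPa

4.726


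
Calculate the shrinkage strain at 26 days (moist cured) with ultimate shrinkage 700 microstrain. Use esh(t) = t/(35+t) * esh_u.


esh(26) = 26 / (35 + 26) * 700
= 26 / 61 * 700
= 298.4 microstrain

298.4


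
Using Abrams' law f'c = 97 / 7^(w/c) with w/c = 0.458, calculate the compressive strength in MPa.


f'c = 97 / 7^0.458
= 97 / 2.438
= 39.78 MPa

39.78


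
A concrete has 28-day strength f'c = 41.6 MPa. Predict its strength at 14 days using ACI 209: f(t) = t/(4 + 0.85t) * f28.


f(14) = 14 / (4 + 0.85 * 14) * 41.6
= 14 / 15.9 * 41.6
= 36.63 MPa

36.63


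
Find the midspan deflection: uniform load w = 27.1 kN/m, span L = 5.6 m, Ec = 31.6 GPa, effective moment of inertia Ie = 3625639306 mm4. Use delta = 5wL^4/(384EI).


Convert: L = 5.6 m = 5600 mm, Ec = 31.6 GPa = 31600 MPa
delta = 5 * 27.1 * 5600^4 / (384 * 31600 * 3625639306)
= 3.03 mm

3.03


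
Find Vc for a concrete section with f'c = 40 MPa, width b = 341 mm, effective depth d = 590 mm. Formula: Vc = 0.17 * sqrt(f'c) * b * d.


Vc = 0.17 * sqrt(40) * 341 * 590 / 1000
= 216.31 kN

216.31


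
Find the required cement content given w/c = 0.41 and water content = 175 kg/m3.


Cement = water / (w/c)
= 175 / 0.41
= 426.8 kg/m3

426.8


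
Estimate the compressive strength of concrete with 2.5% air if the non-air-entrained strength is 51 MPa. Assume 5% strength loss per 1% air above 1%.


Strength loss = (2.5 - 1) * 5 = 7.5%
f'c = 51 * (1 - 7.5/100)
= 47.18 MPa

47.18


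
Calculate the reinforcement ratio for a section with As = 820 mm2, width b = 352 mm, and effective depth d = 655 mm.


rho = As / (b * d)
= 820 / (352 * 655)
= 0.0036

0.0036


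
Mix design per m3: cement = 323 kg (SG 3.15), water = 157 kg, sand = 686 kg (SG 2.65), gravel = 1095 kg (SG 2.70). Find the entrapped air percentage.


Vol cement = 323 / (3.15 * 1000) = 0.10254 m3
Vol water = 157 / 1000 = 0.157 m3
Vol sand = 686 / (2.65 * 1000) = 0.258868 m3
Vol gravel = 1095 / (2.70 * 1000) = 0.405556 m3
Total solid + water volume = 0.923963 m3
Air = (1 - 0.923963) * 100 = 7.6%

7.6


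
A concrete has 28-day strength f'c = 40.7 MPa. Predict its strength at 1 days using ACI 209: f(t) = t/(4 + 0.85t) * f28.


f(1) = 1 / (4 + 0.85 * 1) * 40.7
= 1 / 4.85 * 40.7
= 8.39 MPa

8.39


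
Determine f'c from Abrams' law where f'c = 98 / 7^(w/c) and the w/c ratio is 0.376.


f'c = 98 / 7^0.376
= 98 / 2.079
= 47.15 MPa

47.15


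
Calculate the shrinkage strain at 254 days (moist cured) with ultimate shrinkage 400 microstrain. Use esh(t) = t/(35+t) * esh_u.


esh(254) = 254 / (35 + 254) * 400
= 254 / 289 * 400
= 351.6 microstrain

351.6


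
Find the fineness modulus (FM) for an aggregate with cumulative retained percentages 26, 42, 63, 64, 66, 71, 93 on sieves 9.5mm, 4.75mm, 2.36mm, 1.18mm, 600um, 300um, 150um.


FM = sum(cumulative % retained) / 100
= 425 / 100
= 4.25

4.25


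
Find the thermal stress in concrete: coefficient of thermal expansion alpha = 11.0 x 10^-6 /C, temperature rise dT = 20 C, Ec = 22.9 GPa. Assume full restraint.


sigma = alpha * dT * Ec
= 11.0e-6 * 20 * 22.9 * 1000
= 5.038 MPa

5.038


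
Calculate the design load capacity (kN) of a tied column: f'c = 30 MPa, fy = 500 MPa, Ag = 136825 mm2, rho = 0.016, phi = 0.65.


Ast = rho * Ag = 0.016 * 136825 = 2189.2 mm2
phi*Pn = 0.65 * 0.80 * (0.85 * 30 * (136825 - 2189.2) + 500 * 2189.2) / 1000
= 2354.46 kN

2354.46


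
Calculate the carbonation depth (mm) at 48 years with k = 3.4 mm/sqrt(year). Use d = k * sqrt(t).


depth = k * sqrt(t)
= 3.4 * sqrt(48)
= 23.56 mm

23.56


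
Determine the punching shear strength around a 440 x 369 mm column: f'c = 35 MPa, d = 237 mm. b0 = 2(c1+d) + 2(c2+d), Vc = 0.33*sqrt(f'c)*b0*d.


b0 = 2*(440 + 237) + 2*(369 + 237) = 2566 mm
Vc = 0.33 * sqrt(35) * 2566 * 237 / 1000
= 1187.28 kN

1187.28


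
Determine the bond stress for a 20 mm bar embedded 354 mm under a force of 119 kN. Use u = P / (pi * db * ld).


u = P / (pi * db * ld)
= 119 * 1000 / (pi * 20 * 354)
= 5.35 MPa

5.35


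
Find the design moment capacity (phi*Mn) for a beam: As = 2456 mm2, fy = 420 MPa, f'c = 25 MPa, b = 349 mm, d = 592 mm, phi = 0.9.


a = As * fy / (0.85 * f'c * b)
= 2456 * 420 / (0.85 * 25 * 349)
= 139.0892 mm
Mn = As * fy * (d - a/2) / 10^6
= 538.9232 kN-m
phi*Mn = 0.9 * 538.9232 = 485.03 kN-m

485.03


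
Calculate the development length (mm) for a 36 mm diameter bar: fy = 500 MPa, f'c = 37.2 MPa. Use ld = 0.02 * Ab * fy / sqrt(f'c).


Ab = pi * 36^2 / 4 = 1017.876 mm2
ld = 0.02 * 1017.876 * 500 / sqrt(37.2)
= 1668.9 mm

1668.9


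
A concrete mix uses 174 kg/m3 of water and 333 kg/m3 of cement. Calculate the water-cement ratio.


w/c = water / cement
w/c = 174 / 333 = 0.523

0.523


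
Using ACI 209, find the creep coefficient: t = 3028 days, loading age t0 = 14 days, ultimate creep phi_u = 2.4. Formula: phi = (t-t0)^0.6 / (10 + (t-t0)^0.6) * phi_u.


dt = 3028 - 14 = 3014
phi = 3014^0.6 / (10 + 3014^0.6) * 2.4
= 2.219

2.219


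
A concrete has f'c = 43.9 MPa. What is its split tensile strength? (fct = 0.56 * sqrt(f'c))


fct = 0.56 * sqrt(43.9)
= 0.56 * 6.626
= 3.71 MPa

3.71


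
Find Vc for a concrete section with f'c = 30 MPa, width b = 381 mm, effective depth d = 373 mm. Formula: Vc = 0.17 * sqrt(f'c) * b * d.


Vc = 0.17 * sqrt(30) * 381 * 373 / 1000
= 132.33 kN

132.33


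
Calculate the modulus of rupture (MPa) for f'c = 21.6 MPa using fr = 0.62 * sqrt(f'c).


fr = 0.62 * sqrt(21.6)
= 2.881 MPa

2.881


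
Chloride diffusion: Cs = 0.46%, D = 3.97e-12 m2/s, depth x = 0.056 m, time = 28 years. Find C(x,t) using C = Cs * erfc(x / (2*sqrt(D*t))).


t_seconds = 28 * 365.25 * 24 * 3600 = 883612800.0 s
arg = 0.056 / (2 * sqrt(3.97e-12 * 883612800.0))
= 0.4728
erfc(0.4728) = 0.5038
C = 0.46 * 0.5038 = 0.2317%

0.2317


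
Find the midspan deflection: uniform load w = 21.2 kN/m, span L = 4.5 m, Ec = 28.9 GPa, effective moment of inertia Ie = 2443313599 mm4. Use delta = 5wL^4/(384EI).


Convert: L = 4.5 m = 4500 mm, Ec = 28.9 GPa = 28900 MPa
delta = 5 * 21.2 * 4500^4 / (384 * 28900 * 2443313599)
= 1.6 mm

1.6


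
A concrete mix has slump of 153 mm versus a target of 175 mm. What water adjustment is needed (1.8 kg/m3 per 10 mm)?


Difference = 175 - 153 = 22 mm
Water adjustment = 22 * 1.8 / 10 = 4.0 kg/m3

4.0


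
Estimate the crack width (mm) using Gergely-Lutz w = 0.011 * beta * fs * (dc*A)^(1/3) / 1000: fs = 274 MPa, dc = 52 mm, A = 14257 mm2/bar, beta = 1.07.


w = 0.011 * beta * fs * (dc * A)^(1/3) / 1000
= 0.011 * 1.07 * 274 * (52 * 14257)^(1/3) / 1000
= 0.292 mm

0.292


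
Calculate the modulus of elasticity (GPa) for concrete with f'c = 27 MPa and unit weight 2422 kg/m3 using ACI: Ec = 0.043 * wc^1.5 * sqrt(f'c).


Ec = 0.043 * 2422^1.5 * sqrt(27) / 1000
= 26.63 GPa

26.63


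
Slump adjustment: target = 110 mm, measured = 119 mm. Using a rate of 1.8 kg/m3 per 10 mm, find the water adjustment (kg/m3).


Difference = 110 - 119 = -9 mm
Water adjustment = -9 * 1.8 / 10 = -1.6 kg/m3

-1.6


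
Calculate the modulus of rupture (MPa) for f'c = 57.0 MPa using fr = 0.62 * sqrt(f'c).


fr = 0.62 * sqrt(57.0)
= 4.681 MPa

4.681


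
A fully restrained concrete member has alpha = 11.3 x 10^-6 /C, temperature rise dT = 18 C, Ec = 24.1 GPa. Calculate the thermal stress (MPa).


sigma = alpha * dT * Ec
= 11.3e-6 * 18 * 24.1 * 1000
= 4.902 MPa

4.902


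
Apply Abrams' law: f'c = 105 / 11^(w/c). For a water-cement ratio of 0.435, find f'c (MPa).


f'c = 105 / 11^0.435
= 105 / 2.838
= 37.0 MPa

37.0


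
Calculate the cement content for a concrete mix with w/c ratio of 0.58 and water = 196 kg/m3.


Cement = water / (w/c)
= 196 / 0.58
= 337.9 kg/m3

337.9


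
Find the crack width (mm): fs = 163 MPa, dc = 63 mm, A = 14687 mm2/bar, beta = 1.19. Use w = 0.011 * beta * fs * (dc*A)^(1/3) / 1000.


w = 0.011 * beta * fs * (dc * A)^(1/3) / 1000
= 0.011 * 1.19 * 163 * (63 * 14687)^(1/3) / 1000
= 0.208 mm

0.208


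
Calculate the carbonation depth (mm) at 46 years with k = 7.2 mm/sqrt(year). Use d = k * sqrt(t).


depth = k * sqrt(t)
= 7.2 * sqrt(46)
= 48.83 mm

48.83


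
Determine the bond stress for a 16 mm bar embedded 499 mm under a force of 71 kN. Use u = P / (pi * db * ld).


u = P / (pi * db * ld)
= 71 * 1000 / (pi * 16 * 499)
= 2.831 MPa

2.831


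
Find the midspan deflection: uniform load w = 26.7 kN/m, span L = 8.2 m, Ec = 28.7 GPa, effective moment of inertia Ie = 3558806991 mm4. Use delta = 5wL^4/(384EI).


Convert: L = 8.2 m = 8200 mm, Ec = 28.7 GPa = 28700 MPa
delta = 5 * 26.7 * 8200^4 / (384 * 28700 * 3558806991)
= 15.39 mm

15.39


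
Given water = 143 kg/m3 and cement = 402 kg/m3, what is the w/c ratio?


w/c = water / cement
w/c = 143 / 402 = 0.356

0.356


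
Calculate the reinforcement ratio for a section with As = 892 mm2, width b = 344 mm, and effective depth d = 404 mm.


rho = As / (b * d)
= 892 / (344 * 404)
= 0.0064

0.0064


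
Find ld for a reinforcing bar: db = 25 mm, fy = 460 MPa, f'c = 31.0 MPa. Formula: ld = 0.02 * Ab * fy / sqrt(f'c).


Ab = pi * 25^2 / 4 = 490.874 mm2
ld = 0.02 * 490.874 * 460 / sqrt(31.0)
= 811.1 mm

811.1


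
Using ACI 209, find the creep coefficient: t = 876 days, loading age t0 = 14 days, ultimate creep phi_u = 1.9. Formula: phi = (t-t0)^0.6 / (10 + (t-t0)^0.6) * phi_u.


dt = 876 - 14 = 862
phi = 862^0.6 / (10 + 862^0.6) * 1.9
= 1.619

1.619


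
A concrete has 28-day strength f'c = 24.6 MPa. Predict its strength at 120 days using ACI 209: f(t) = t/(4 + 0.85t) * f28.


f(120) = 120 / (4 + 0.85 * 120) * 24.6
= 120 / 106.0 * 24.6
= 27.85 MPa

27.85


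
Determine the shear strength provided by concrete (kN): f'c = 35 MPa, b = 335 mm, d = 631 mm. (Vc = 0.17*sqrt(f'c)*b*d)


Vc = 0.17 * sqrt(35) * 335 * 631 / 1000
= 212.6 kN

212.6


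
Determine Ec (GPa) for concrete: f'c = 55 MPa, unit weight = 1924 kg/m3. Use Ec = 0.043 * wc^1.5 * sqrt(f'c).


Ec = 0.043 * 1924^1.5 * sqrt(55) / 1000
= 26.91 GPa

26.91


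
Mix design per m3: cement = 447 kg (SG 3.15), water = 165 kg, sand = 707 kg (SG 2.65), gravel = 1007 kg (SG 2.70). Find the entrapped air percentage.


Vol cement = 447 / (3.15 * 1000) = 0.141905 m3
Vol water = 165 / 1000 = 0.165 m3
Vol sand = 707 / (2.65 * 1000) = 0.266792 m3
Vol gravel = 1007 / (2.70 * 1000) = 0.372963 m3
Total solid + water volume = 0.94666 m3
Air = (1 - 0.94666) * 100 = 5.33%

5.33


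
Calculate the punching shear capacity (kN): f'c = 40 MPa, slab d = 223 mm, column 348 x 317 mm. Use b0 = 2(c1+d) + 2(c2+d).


b0 = 2*(348 + 223) + 2*(317 + 223) = 2222 mm
Vc = 0.33 * sqrt(40) * 2222 * 223 / 1000
= 1034.17 kN

1034.17
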